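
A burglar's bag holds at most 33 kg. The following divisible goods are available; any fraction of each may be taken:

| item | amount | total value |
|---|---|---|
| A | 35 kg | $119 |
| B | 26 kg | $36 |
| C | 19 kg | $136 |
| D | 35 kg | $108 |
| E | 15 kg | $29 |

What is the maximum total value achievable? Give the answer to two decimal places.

Take in order of value per unit:
- C (136/19 per unit): all 19 → value 136, running total 136.00
- A (119/35 per unit): 14 of 35 → value 14×119/35 = 47.6000, running total 183.60
Total 183.60.

183.60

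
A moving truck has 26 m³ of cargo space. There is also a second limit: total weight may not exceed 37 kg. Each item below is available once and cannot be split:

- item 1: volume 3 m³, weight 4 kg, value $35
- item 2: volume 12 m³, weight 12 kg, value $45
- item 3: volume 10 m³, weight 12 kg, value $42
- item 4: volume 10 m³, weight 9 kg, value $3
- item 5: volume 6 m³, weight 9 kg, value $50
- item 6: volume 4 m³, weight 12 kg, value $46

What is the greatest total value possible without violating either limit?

$176

Feasible sets respecting both limits:
- item 1+item 2+item 5+item 6: volume 25, weight 37, value 176
- item 1+item 3+item 5+item 6: volume 23, weight 37, value 173
- item 2+item 5+item 6: volume 22, weight 33, value 141
- item 3+item 5+item 6: volume 20, weight 33, value 138
Best: $176.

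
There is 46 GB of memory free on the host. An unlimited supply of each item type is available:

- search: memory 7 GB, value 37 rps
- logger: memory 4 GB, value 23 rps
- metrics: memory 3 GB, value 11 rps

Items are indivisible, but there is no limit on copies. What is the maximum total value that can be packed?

258 rps

Best value-per-unit is logger at 23/4; filling with it alone gives 11×23 = 253.
Optimal mix: 2×search + 8×logger → memory 46, value 258.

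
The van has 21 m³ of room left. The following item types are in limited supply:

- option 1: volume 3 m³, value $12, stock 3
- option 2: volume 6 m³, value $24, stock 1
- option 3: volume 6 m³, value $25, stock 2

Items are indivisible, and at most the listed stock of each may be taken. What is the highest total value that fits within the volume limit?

Top feasible selections:
- 1×option 1 + 1×option 2 + 2×option 3: volume 21, value 86
- 3×option 1 + 2×option 3: volume 21, value 86
- 3×option 1 + 1×option 2 + 1×option 3: volume 21, value 85
- 1×option 2 + 2×option 3: volume 18, value 74
Best: $86.

$86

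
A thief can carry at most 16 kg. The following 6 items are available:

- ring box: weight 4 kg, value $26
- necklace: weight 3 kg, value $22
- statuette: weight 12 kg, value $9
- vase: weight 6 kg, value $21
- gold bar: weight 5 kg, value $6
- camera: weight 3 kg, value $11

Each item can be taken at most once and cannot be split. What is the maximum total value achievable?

$80

Check high-value combinations within 16 kg:
- ring box+necklace+vase+camera: weight 4+3+6+3=16, value 26+22+21+11=80
- ring box+necklace+vase: weight 4+3+6=13, value 26+22+21=69
- ring box+necklace+gold bar+camera: weight 4+3+5+3=15, value 26+22+6+11=65
- ring box+necklace+camera: weight 4+3+3=10, value 26+22+11=59
- ring box+vase+camera: weight 4+6+3=13, value 26+21+11=58
Best: $80.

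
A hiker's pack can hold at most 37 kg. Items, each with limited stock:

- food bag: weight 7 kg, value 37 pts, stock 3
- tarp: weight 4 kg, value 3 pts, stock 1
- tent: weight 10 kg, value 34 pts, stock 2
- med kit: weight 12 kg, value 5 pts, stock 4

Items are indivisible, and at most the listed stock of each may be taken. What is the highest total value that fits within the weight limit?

Top feasible selections:
- 3×food bag + 1×tarp + 1×tent: weight 35, value 148
- 3×food bag + 1×tent: weight 31, value 145
- 2×food bag + 2×tent: weight 34, value 142
Best: 148 pts.

148 pts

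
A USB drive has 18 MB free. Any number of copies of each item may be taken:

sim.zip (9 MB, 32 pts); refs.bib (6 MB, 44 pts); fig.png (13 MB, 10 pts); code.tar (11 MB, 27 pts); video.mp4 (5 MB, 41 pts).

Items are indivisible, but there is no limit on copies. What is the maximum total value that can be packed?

132 pts

Best value-per-unit is video.mp4 at 41/5; filling with it alone gives 3×41 = 123.
Optimal mix: 3×refs.bib → size 18, value 132.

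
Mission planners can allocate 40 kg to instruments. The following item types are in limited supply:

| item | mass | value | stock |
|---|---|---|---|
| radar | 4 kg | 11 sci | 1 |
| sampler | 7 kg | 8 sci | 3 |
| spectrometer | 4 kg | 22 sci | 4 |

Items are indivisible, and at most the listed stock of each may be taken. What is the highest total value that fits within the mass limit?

Best selections within mass 40 and stock limits:
- 1×radar + 2×sampler + 4×spectrometer: mass 34, value 115
- 3×sampler + 4×spectrometer: mass 37, value 112
Best: 115 sci.

115 sci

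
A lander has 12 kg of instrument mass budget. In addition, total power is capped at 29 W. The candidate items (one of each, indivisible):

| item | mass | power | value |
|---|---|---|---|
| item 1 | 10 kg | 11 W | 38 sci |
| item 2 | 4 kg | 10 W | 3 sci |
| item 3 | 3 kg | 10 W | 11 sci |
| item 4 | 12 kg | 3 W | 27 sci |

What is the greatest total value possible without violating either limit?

38 sci

Feasible sets respecting both limits:
- item 1: mass 10, power 11, value 38
- item 4: mass 12, power 3, value 27
- item 2+item 3: mass 7, power 20, value 14
Best: 38 sci.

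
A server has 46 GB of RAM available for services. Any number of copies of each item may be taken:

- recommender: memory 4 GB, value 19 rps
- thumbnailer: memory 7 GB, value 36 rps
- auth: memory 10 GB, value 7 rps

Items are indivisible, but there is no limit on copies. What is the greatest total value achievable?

235 rps

Best value-per-unit is thumbnailer at 36/7; filling with it alone gives 6×36 = 216.
Optimal mix: 1×recommender + 6×thumbnailer → memory 46, value 235.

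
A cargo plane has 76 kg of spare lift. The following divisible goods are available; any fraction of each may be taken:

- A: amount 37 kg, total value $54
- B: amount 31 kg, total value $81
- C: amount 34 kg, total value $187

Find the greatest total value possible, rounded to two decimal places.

284.05

Take in order of value per unit:
- C (187/34 per unit): all 34 → value 187, running total 187.00
- B (81/31 per unit): all 31 → value 81, running total 268.00
- A (54/37 per unit): 11 of 37 → value 11×54/37 = 16.0541, running total 284.05
Total 284.05.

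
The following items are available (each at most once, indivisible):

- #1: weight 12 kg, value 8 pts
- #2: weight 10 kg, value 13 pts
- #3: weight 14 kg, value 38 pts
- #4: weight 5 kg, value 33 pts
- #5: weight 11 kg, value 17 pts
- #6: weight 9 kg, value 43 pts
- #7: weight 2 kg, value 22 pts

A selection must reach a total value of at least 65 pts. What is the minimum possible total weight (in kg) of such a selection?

Subsets with value ≥ 65, sorted by total weight:
- #6+#7: weight 11, value 65
- #4+#6: weight 14, value 76
Minimum weight: 11 kg.

11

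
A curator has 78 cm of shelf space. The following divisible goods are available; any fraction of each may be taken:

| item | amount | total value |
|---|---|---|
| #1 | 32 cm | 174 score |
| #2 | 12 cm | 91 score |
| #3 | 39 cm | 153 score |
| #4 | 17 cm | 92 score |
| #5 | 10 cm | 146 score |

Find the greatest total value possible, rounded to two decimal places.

Take in order of value per unit:
- #5 (146/10 per unit): all 10 → value 146, running total 146.00
- #2 (91/12 per unit): all 12 → value 91, running total 237.00
- #1 (174/32 per unit): all 32 → value 174, running total 411.00
- #4 (92/17 per unit): all 17 → value 92, running total 503.00
- #3 (153/39 per unit): 7 of 39 → value 7×153/39 = 27.4615, running total 530.46
Total 530.46.

530.46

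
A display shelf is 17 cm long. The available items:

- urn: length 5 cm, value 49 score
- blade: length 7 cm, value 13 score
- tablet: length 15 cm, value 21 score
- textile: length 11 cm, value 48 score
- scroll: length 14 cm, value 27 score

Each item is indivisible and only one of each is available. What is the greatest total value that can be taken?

Check high-value combinations within 17 cm:
- urn+textile: length 5+11=16, value 49+48=97
- urn+blade: length 5+7=12, value 49+13=62
- urn: length 5, value 49
- textile: length 11, value 48
Best: 97 score.

97 score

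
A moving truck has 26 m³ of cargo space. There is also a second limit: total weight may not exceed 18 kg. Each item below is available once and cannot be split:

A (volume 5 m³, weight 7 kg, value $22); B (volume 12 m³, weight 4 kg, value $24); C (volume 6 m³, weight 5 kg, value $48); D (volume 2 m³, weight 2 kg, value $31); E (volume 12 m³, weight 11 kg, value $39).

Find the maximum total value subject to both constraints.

$125

Feasible sets respecting both limits:
- A+B+C+D: volume 25, weight 18, value 125
- C+D+E: volume 20, weight 18, value 118
- B+C+D: volume 20, weight 11, value 103
- A+C+D: volume 13, weight 14, value 101
Best: $125.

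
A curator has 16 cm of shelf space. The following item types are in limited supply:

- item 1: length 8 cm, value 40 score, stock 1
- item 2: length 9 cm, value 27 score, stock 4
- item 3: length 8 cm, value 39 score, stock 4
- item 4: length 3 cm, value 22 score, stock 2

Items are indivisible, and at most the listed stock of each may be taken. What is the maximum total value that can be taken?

Top feasible selections:
- 1×item 1 + 2×item 4: length 14, value 84
- 1×item 3 + 2×item 4: length 14, value 83
Best: 84 score.

84 score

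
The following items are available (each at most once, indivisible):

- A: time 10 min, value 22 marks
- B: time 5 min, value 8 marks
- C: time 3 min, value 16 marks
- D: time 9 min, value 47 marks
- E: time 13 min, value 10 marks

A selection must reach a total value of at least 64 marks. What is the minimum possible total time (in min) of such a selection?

Subsets with value ≥ 64, sorted by total time:
- B+C+D: time 17, value 71
- A+D: time 19, value 69
Minimum time: 17 min.

17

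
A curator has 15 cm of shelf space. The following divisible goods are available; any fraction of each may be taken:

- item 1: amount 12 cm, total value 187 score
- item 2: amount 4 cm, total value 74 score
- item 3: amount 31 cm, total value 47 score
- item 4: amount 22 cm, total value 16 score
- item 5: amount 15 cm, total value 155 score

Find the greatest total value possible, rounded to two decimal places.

Take in order of value per unit:
- item 2 (74/4 per unit): all 4 → value 74, running total 74.00
- item 1 (187/12 per unit): 11 of 12 → value 11×187/12 = 171.4167, running total 245.42
Total 245.42.

245.42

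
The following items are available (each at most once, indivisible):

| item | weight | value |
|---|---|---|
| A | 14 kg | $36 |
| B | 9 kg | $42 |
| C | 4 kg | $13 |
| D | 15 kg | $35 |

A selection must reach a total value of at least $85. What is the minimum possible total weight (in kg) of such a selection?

Subsets with value ≥ 85, sorted by total weight:
- A+B+C: weight 27, value 91
- B+C+D: weight 28, value 90
- A+B+D: weight 38, value 113
- A+B+C+D: weight 42, value 126
Minimum weight: 27 kg.

27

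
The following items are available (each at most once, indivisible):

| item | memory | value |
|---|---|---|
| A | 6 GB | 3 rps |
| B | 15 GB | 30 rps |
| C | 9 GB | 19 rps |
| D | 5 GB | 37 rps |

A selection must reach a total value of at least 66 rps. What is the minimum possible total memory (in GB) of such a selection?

20

Subsets with value ≥ 66, sorted by total memory:
- B+D: memory 20, value 67
- A+B+D: memory 26, value 70
- B+C+D: memory 29, value 86
- A+B+C+D: memory 35, value 89
Minimum memory: 20 GB.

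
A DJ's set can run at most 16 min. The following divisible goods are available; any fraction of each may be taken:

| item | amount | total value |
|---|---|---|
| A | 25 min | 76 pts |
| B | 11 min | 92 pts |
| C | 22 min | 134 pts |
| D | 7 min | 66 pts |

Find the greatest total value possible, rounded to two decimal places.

Take in order of value per unit:
- D (66/7 per unit): all 7 → value 66, running total 66.00
- B (92/11 per unit): 9 of 11 → value 9×92/11 = 75.2727, running total 141.27
Total 141.27.

141.27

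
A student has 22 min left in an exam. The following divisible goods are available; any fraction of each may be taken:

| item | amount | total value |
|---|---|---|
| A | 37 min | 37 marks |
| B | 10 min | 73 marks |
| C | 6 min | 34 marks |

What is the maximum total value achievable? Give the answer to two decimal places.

113.00

Take in order of value per unit:
- B (73/10 per unit): all 10 → value 73, running total 73.00
- C (34/6 per unit): all 6 → value 34, running total 107.00
- A (37/37 per unit): 6 of 37 → value 6×37/37 = 6.0000, running total 113.00
Total 113.00.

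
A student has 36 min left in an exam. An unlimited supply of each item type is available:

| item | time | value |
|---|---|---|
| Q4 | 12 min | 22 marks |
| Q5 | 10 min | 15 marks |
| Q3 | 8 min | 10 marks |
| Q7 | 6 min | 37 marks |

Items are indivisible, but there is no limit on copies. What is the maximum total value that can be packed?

222 marks

Best value-per-unit is Q7 at 37/6, and filling with it alone uses time 6×6=36. No mix of the others beats 6×37 = 222.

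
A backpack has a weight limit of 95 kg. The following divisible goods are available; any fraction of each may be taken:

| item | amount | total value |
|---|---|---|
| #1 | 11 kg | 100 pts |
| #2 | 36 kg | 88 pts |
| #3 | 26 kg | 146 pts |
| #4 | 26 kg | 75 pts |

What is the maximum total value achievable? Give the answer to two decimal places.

Take in order of value per unit:
- #1 (100/11 per unit): all 11 → value 100, running total 100.00
- #3 (146/26 per unit): all 26 → value 146, running total 246.00
- #4 (75/26 per unit): all 26 → value 75, running total 321.00
- #2 (88/36 per unit): 32 of 36 → value 32×88/36 = 78.2222, running total 399.22
Total 399.22.

399.22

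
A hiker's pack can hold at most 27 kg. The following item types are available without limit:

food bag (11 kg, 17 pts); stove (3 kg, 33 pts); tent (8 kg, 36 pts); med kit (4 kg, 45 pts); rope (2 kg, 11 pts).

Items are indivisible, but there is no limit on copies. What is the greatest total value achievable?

Best value-per-unit is med kit at 45/4; filling with it alone gives 6×45 = 270.
Optimal mix: 1×stove + 6×med kit → weight 27, value 303.

303 pts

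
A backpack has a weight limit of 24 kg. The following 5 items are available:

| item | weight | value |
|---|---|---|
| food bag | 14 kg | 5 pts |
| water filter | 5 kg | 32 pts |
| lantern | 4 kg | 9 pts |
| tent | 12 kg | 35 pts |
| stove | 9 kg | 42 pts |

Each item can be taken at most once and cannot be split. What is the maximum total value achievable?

83 pts

Check high-value combinations within 24 kg:
- water filter+lantern+stove: weight 5+4+9=18, value 32+9+42=83
- tent+stove: weight 12+9=21, value 35+42=77
- water filter+lantern+tent: weight 5+4+12=21, value 32+9+35=76
- water filter+stove: weight 5+9=14, value 32+42=74
- water filter+tent: weight 5+12=17, value 32+35=67
Best: 83 pts.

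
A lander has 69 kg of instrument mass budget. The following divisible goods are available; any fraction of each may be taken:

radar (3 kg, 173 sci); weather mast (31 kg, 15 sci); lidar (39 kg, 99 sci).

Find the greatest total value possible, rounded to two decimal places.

285.06

Take in order of value per unit:
- radar (173/3 per unit): all 3 → value 173, running total 173.00
- lidar (99/39 per unit): all 39 → value 99, running total 272.00
- weather mast (15/31 per unit): 27 of 31 → value 27×15/31 = 13.0645, running total 285.06
Total 285.06.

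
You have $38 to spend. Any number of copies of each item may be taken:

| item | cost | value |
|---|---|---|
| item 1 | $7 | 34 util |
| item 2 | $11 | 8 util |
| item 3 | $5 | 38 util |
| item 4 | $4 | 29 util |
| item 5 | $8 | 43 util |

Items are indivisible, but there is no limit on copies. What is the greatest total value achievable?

Best value-per-unit is item 3 at 38/5; filling with it alone gives 7×38 = 266.
Optimal mix: 6×item 3 + 2×item 4 → cost 38, value 286.

286 util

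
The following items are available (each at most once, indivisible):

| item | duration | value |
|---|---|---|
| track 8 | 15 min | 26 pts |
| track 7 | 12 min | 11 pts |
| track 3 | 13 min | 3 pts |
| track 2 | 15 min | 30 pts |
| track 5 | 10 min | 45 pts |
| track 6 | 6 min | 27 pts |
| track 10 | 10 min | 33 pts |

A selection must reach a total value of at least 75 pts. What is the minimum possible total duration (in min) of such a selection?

Subsets with value ≥ 75, sorted by total duration:
- track 5+track 10: duration 20, value 78
- track 2+track 5: duration 25, value 75
Minimum duration: 20 min.

20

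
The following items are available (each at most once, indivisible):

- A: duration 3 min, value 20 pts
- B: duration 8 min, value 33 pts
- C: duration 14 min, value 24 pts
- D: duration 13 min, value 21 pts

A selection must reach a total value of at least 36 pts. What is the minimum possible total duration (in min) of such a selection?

11

Subsets with value ≥ 36, sorted by total duration:
- A+B: duration 11, value 53
- A+D: duration 16, value 41
Minimum duration: 11 min.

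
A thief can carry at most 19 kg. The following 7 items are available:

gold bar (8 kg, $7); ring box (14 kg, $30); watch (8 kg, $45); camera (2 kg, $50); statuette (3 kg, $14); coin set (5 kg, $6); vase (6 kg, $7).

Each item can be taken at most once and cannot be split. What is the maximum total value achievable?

$116

This is a 0/1 knapsack; check combinations near the capacity.
- watch+camera+statuette+vase: weight 8+2+3+6=19, value 45+50+14+7=116
- watch+camera+statuette+coin set: weight 8+2+3+5=18, value 45+50+14+6=115
- watch+camera+statuette: weight 8+2+3=13, value 45+50+14=109
- watch+camera+vase: weight 8+2+6=16, value 45+50+7=102
Best: $116.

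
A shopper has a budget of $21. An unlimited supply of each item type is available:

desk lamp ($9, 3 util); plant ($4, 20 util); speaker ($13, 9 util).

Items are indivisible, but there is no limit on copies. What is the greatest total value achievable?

100 util

Best value-per-unit is plant at 20/4, and filling with it alone uses cost 5×4=20. No mix of the others beats 5×20 = 100.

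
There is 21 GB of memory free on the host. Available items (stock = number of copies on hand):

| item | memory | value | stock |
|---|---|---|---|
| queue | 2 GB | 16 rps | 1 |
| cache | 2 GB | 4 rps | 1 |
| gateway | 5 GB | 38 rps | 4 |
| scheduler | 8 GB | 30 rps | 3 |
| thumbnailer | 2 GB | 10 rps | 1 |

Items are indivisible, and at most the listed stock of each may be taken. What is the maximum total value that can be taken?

Top feasible selections:
- 4×gateway: memory 20, value 152
- 1×queue + 1×cache + 3×gateway + 1×thumbnailer: memory 21, value 144
- 1×queue + 3×gateway + 1×thumbnailer: memory 19, value 140
Best: 152 rps.

152 rps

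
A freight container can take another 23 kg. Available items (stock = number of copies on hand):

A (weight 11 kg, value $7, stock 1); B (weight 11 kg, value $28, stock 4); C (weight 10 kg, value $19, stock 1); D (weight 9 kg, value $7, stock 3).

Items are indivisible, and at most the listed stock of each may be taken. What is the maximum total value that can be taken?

Best selections within weight 23 and stock limits:
- 2×B: weight 22, value 56
- 1×B + 1×C: weight 21, value 47
- 1×B + 1×D: weight 20, value 35
Best: $56.

$56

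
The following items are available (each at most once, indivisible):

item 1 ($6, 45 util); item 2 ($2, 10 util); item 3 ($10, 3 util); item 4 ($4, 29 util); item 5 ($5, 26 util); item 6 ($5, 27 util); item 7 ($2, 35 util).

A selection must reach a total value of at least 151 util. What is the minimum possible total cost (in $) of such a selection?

Subsets with value ≥ 151, sorted by total cost:
- item 1+item 4+item 5+item 6+item 7: cost 22, value 162
- item 1+item 2+item 4+item 5+item 6+item 7: cost 24, value 172
- item 1+item 3+item 4+item 5+item 6+item 7: cost 32, value 165
- item 1+item 2+item 3+item 4+item 5+item 6+item 7: cost 34, value 175
Minimum cost: 22 $.

22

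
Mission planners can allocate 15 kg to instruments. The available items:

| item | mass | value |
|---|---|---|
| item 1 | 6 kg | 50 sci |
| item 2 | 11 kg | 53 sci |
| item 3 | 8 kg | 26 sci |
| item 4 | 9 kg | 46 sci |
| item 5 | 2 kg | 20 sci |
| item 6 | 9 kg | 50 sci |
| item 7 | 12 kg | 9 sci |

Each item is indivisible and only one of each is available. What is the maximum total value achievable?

100 sci

Check high-value combinations within 15 kg:
- item 1+item 6: mass 6+9=15, value 50+50=100
- item 1+item 4: mass 6+9=15, value 50+46=96
- item 1+item 3: mass 6+8=14, value 50+26=76
- item 2+item 5: mass 11+2=13, value 53+20=73
- item 1+item 5: mass 6+2=8, value 50+20=70
Best: 100 sci.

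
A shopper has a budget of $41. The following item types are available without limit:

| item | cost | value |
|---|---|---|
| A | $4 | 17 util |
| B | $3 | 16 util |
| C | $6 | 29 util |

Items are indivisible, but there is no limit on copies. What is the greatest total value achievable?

Best value-per-unit is B at 16/3; filling with it alone gives 13×16 = 208.
Optimal mix: 2×A + 11×B → cost 41, value 210.

210 util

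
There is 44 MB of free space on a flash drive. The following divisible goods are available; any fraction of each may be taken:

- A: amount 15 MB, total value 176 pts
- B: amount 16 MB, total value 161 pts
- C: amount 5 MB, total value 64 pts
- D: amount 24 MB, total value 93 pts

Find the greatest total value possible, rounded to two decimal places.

432.00

Take in order of value per unit:
- C (64/5 per unit): all 5 → value 64, running total 64.00
- A (176/15 per unit): all 15 → value 176, running total 240.00
- B (161/16 per unit): all 16 → value 161, running total 401.00
- D (93/24 per unit): 8 of 24 → value 8×93/24 = 31.0000, running total 432.00
Total 432.00.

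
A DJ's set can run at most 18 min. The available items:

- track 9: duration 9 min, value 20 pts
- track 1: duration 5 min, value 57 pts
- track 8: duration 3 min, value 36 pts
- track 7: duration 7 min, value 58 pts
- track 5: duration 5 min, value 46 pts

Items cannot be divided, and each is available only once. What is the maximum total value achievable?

161 pts

Check high-value combinations within 18 min:
- track 1+track 7+track 5: duration 5+7+5=17, value 57+58+46=161
- track 1+track 8+track 7: duration 5+3+7=15, value 57+36+58=151
- track 8+track 7+track 5: duration 3+7+5=15, value 36+58+46=140
- track 1+track 8+track 5: duration 5+3+5=13, value 57+36+46=139
Best: 161 pts.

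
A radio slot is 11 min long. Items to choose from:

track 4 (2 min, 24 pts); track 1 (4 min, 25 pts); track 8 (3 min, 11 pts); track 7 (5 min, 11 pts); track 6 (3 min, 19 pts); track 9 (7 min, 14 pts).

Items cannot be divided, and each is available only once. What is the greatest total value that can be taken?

Check high-value combinations within 11 min:
- track 4+track 1+track 6: duration 2+4+3=9, value 24+25+19=68
- track 4+track 1+track 8: duration 2+4+3=9, value 24+25+11=60
- track 4+track 1+track 7: duration 2+4+5=11, value 24+25+11=60
Best: 68 pts.

68 pts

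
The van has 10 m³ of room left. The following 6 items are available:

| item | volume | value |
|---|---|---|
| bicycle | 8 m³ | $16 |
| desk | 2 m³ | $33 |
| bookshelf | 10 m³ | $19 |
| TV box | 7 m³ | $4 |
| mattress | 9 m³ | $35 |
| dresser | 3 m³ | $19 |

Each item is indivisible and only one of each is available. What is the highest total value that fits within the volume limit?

Check high-value combinations within 10 m³:
- desk+dresser: volume 2+3=5, value 33+19=52
- bicycle+desk: volume 8+2=10, value 16+33=49
- desk+TV box: volume 2+7=9, value 33+4=37
- mattress: volume 9, value 35
Best: $52.

$52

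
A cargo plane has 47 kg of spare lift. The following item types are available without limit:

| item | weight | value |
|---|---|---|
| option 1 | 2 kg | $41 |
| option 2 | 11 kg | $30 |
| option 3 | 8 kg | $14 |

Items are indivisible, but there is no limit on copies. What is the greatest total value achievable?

$943

Best value-per-unit is option 1 at 41/2, and filling with it alone uses weight 23×2=46. No mix of the others beats 23×41 = 943.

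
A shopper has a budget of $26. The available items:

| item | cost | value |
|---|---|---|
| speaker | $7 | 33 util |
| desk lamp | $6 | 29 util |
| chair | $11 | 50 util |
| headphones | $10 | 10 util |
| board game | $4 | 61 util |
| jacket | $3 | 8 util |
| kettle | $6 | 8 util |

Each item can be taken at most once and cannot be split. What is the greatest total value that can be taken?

152 util

Check high-value combinations within $26:
- speaker+chair+board game+jacket: cost 7+11+4+3=25, value 33+50+61+8=152
- desk lamp+chair+board game+jacket: cost 6+11+4+3=24, value 29+50+61+8=148
- speaker+chair+board game: cost 7+11+4=22, value 33+50+61=144
Best: 152 util.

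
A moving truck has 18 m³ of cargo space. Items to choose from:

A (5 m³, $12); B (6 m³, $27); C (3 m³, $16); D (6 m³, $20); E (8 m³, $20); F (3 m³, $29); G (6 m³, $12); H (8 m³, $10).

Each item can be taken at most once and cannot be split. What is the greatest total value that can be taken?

Check high-value combinations within 18 m³:
- B+C+D+F: volume 6+3+6+3=18, value 27+16+20+29=92
- A+B+C+F: volume 5+6+3+3=17, value 12+27+16+29=84
- B+C+F+G: volume 6+3+3+6=18, value 27+16+29+12=84
Best: $92.

$92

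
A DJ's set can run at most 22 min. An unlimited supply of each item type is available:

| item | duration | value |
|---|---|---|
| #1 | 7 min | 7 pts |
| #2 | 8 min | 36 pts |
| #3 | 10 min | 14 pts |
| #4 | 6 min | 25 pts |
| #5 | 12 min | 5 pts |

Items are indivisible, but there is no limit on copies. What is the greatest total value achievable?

Best value-per-unit is #2 at 36/8; filling with it alone gives 2×36 = 72.
Optimal mix: 2×#2 + 1×#4 → duration 22, value 97.

97 pts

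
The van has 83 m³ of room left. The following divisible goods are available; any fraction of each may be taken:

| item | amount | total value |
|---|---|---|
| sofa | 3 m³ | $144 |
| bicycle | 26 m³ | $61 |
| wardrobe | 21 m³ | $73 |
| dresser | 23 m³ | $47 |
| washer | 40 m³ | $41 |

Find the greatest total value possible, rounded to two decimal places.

335.25

Take in order of value per unit:
- sofa (144/3 per unit): all 3 → value 144, running total 144.00
- wardrobe (73/21 per unit): all 21 → value 73, running total 217.00
- bicycle (61/26 per unit): all 26 → value 61, running total 278.00
- dresser (47/23 per unit): all 23 → value 47, running total 325.00
- washer (41/40 per unit): 10 of 40 → value 10×41/40 = 10.2500, running total 335.25
Total 335.25.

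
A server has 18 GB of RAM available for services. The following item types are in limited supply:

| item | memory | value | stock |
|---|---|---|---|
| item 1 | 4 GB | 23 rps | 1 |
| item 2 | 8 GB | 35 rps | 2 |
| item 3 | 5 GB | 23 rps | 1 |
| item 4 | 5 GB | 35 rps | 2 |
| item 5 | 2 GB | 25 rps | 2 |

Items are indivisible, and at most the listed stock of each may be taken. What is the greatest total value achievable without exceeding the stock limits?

143 rps

Top feasible selections:
- 1×item 1 + 2×item 4 + 2×item 5: memory 18, value 143
- 1×item 1 + 1×item 3 + 1×item 4 + 2×item 5: memory 18, value 131
- 2×item 4 + 2×item 5: memory 14, value 120
- 1×item 2 + 1×item 4 + 2×item 5: memory 17, value 120
Best: 143 rps.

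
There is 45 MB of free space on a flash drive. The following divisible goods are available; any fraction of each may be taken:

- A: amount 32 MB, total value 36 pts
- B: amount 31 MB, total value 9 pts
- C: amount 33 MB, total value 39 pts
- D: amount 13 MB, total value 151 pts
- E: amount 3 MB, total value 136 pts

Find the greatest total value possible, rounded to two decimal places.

Take in order of value per unit:
- E (136/3 per unit): all 3 → value 136, running total 136.00
- D (151/13 per unit): all 13 → value 151, running total 287.00
- C (39/33 per unit): 29 of 33 → value 29×39/33 = 34.2727, running total 321.27
Total 321.27.

321.27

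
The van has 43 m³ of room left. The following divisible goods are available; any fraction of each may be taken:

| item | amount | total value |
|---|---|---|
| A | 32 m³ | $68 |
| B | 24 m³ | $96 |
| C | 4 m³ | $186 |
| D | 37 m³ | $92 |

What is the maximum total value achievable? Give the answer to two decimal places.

Take in order of value per unit:
- C (186/4 per unit): all 4 → value 186, running total 186.00
- B (96/24 per unit): all 24 → value 96, running total 282.00
- D (92/37 per unit): 15 of 37 → value 15×92/37 = 37.2973, running total 319.30
Total 319.30.

319.30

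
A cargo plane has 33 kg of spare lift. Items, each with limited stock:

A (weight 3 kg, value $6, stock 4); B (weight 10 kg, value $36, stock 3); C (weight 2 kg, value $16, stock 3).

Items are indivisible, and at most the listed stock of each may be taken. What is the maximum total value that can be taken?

$132

Best selections within weight 33 and stock limits:
- 2×A + 2×B + 3×C: weight 32, value 132
- 1×A + 2×B + 3×C: weight 29, value 126
Best: $132.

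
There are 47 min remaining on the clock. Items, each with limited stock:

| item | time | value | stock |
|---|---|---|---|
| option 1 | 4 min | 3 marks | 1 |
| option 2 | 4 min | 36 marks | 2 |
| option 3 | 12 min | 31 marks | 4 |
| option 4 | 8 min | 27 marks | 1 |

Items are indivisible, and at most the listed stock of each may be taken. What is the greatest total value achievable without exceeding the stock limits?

165 marks

Top feasible selections:
- 2×option 2 + 3×option 3: time 44, value 165
- 1×option 1 + 2×option 2 + 2×option 3 + 1×option 4: time 44, value 164
Best: 165 marks.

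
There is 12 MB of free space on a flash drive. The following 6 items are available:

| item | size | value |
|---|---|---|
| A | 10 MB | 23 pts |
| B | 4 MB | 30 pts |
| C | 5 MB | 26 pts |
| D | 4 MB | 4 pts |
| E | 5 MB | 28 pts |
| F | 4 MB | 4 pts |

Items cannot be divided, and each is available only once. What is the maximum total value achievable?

Check high-value combinations within 12 MB:
- B+E: size 4+5=9, value 30+28=58
- B+C: size 4+5=9, value 30+26=56
- C+E: size 5+5=10, value 26+28=54
- B+D+F: size 4+4+4=12, value 30+4+4=38
- B+D: size 4+4=8, value 30+4=34
Best: 58 pts.

58 pts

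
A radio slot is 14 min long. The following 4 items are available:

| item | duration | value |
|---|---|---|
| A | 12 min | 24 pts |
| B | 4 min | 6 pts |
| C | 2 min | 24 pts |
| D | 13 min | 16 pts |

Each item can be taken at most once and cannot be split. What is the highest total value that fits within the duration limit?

Check high-value combinations within 14 min:
- A+C: duration 12+2=14, value 24+24=48
- B+C: duration 4+2=6, value 6+24=30
- C: duration 2, value 24
Best: 48 pts.

48 pts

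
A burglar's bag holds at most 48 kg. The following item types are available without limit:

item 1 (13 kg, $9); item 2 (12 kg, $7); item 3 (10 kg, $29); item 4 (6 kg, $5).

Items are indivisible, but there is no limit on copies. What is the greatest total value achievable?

$121

Best value-per-unit is item 3 at 29/10; filling with it alone gives 4×29 = 116.
Optimal mix: 4×item 3 + 1×item 4 → weight 46, value 121.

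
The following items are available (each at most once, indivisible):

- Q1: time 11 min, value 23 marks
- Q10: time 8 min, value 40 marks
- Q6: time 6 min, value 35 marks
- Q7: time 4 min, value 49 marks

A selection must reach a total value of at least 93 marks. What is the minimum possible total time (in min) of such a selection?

18

Subsets with value ≥ 93, sorted by total time:
- Q10+Q6+Q7: time 18, value 124
- Q1+Q6+Q7: time 21, value 107
- Q1+Q10+Q7: time 23, value 112
- Q1+Q10+Q6: time 25, value 98
Minimum time: 18 min.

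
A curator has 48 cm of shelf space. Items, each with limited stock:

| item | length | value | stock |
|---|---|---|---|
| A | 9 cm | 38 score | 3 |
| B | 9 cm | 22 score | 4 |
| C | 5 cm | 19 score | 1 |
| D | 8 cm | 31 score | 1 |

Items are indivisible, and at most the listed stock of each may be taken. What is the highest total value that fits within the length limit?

Top feasible selections:
- 3×A + 1×B + 1×D: length 44, value 167
- 3×A + 1×C + 1×D: length 40, value 164
- 3×A + 2×B: length 45, value 158
Best: 167 score.

167 score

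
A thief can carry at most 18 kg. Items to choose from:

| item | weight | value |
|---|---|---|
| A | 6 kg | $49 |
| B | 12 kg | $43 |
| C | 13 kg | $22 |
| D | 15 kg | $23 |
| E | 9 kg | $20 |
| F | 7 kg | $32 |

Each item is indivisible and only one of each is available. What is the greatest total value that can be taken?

$92

This is a 0/1 knapsack; check combinations near the capacity.
- A+B: weight 6+12=18, value 49+43=92
- A+F: weight 6+7=13, value 49+32=81
- A+E: weight 6+9=15, value 49+20=69
- E+F: weight 9+7=16, value 20+32=52
- A: weight 6, value 49
Best: $92.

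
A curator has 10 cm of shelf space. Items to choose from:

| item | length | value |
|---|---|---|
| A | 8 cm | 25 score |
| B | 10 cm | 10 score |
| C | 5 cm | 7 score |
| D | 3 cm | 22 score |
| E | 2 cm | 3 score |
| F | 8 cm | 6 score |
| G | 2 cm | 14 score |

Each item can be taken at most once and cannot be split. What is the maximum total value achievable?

43 score

Check high-value combinations within 10 cm:
- C+D+G: length 5+3+2=10, value 7+22+14=43
- D+E+G: length 3+2+2=7, value 22+3+14=39
- A+G: length 8+2=10, value 25+14=39
- D+G: length 3+2=5, value 22+14=36
- C+D+E: length 5+3+2=10, value 7+22+3=32
Best: 43 score.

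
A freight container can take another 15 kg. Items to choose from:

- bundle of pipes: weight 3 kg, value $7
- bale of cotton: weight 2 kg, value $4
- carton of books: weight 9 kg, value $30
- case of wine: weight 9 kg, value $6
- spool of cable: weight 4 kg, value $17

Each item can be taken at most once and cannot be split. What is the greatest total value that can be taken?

Check high-value combinations within 15 kg:
- bale of cotton+carton of books+spool of cable: weight 2+9+4=15, value 4+30+17=51
- carton of books+spool of cable: weight 9+4=13, value 30+17=47
- bundle of pipes+bale of cotton+carton of books: weight 3+2+9=14, value 7+4+30=41
- bundle of pipes+carton of books: weight 3+9=12, value 7+30=37
Best: $51.

$51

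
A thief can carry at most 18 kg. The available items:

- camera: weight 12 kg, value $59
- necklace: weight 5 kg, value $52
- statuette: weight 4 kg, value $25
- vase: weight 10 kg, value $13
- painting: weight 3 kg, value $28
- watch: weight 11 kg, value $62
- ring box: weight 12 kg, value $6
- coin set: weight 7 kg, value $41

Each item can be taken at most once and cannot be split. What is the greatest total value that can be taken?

$121

This is a 0/1 knapsack; check combinations near the capacity.
- necklace+painting+coin set: weight 5+3+7=15, value 52+28+41=121
- necklace+statuette+coin set: weight 5+4+7=16, value 52+25+41=118
- statuette+painting+watch: weight 4+3+11=18, value 25+28+62=115
- necklace+watch: weight 5+11=16, value 52+62=114
Best: $121.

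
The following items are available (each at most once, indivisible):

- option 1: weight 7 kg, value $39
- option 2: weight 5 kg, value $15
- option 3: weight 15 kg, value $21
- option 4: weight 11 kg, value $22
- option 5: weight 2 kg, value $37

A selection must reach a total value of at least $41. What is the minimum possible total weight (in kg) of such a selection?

Subsets with value ≥ 41, sorted by total weight:
- option 2+option 5: weight 7, value 52
- option 1+option 5: weight 9, value 76
Minimum weight: 7 kg.

7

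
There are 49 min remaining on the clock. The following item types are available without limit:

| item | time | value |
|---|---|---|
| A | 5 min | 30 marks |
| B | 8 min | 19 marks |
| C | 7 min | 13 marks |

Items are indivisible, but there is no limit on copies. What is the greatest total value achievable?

270 marks

Best value-per-unit is A at 30/5, and filling with it alone uses time 9×5=45. No mix of the others beats 9×30 = 270.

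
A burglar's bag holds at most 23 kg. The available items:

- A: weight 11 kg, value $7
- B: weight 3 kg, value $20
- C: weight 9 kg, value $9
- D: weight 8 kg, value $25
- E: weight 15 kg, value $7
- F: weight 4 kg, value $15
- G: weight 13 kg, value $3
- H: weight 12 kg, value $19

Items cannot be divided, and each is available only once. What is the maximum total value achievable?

$64

This is a 0/1 knapsack; check combinations near the capacity.
- B+D+H: weight 3+8+12=23, value 20+25+19=64
- B+D+F: weight 3+8+4=15, value 20+25+15=60
- B+F+H: weight 3+4+12=19, value 20+15+19=54
- B+C+D: weight 3+9+8=20, value 20+9+25=54
Best: $64.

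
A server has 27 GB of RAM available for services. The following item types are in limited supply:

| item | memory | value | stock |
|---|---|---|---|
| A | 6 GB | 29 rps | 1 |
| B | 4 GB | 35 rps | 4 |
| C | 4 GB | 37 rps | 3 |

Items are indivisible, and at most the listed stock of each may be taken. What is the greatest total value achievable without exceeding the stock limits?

216 rps

Best selections within memory 27 and stock limits:
- 3×B + 3×C: memory 24, value 216
- 4×B + 2×C: memory 24, value 214
- 1×A + 2×B + 3×C: memory 26, value 210
Best: 216 rps.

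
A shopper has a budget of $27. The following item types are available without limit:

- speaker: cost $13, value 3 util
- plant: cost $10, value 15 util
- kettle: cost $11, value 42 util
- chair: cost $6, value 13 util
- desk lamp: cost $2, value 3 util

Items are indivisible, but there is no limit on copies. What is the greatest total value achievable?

90 util

Best value-per-unit is kettle at 42/11; filling with it alone gives 2×42 = 84.
Optimal mix: 2×kettle + 2×desk lamp → cost 26, value 90.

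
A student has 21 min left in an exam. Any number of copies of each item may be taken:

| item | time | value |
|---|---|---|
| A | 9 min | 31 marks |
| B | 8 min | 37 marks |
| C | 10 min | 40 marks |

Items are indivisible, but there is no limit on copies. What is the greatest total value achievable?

80 marks

Best value-per-unit is B at 37/8; filling with it alone gives 2×37 = 74.
Optimal mix: 2×C → time 20, value 80.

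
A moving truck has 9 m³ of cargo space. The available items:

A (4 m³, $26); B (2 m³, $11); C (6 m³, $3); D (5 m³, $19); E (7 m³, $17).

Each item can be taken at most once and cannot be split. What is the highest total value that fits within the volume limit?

Check high-value combinations within 9 m³:
- A+D: volume 4+5=9, value 26+19=45
- A+B: volume 4+2=6, value 26+11=37
- B+D: volume 2+5=7, value 11+19=30
Best: $45.

$45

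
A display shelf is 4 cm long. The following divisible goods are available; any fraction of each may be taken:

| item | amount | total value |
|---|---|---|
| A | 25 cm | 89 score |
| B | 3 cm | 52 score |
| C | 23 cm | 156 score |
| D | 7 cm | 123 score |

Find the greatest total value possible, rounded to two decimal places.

70.29

Take in order of value per unit:
- D (123/7 per unit): 4 of 7 → value 4×123/7 = 70.2857, running total 70.29
Total 70.29.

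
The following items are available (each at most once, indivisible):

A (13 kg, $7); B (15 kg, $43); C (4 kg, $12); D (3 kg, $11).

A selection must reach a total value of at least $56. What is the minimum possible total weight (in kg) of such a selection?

22

Subsets with value ≥ 56, sorted by total weight:
- B+C+D: weight 22, value 66
- A+B+D: weight 31, value 61
- A+B+C: weight 32, value 62
- A+B+C+D: weight 35, value 73
Minimum weight: 22 kg.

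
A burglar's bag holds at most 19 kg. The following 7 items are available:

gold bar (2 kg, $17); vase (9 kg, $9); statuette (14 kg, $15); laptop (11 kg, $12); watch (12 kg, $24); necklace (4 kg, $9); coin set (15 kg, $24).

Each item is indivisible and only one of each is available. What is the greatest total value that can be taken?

$50

Check high-value combinations within 19 kg:
- gold bar+watch+necklace: weight 2+12+4=18, value 17+24+9=50
- gold bar+watch: weight 2+12=14, value 17+24=41
- gold bar+coin set: weight 2+15=17, value 17+24=41
- gold bar+laptop+necklace: weight 2+11+4=17, value 17+12+9=38
- gold bar+vase+necklace: weight 2+9+4=15, value 17+9+9=35
Best: $50.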